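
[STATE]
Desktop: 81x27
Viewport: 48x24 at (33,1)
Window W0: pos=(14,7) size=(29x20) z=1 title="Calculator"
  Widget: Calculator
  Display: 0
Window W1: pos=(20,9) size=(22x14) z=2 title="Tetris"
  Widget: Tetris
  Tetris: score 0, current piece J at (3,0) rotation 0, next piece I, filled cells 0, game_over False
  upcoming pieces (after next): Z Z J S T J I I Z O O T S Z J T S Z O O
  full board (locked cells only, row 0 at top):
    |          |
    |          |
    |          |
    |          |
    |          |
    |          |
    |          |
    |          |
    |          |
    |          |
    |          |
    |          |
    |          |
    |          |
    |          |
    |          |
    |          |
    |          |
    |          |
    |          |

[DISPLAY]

                                                
                                                
                                                
                                                
                                                
                                                
━━━━━━━━━┓                                      
         ┃                                      
━━━━━━━━┓┨                                      
        ┃┃                                      
────────┨┃                                      
ext:    ┃┃                                      
███     ┃┃                                      
        ┃┃                                      
        ┃┃                                      
        ┃┃                                      
        ┃┃                                      
core:   ┃┃                                      
        ┃┃                                      
        ┃┃                                      
        ┃┃                                      
━━━━━━━━┛┃                                      
         ┃                                      
         ┃                                      


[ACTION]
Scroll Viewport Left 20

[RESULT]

                                                
                                                
                                                
                                                
                                                
                                                
 ┏━━━━━━━━━━━━━━━━━━━━━━━━━━━┓                  
 ┃ Calculator                ┃                  
 ┠─────┏━━━━━━━━━━━━━━━━━━━━┓┨                  
 ┃     ┃ Tetris             ┃┃                  
 ┃┌───┬┠────────────────────┨┃                  
 ┃│ 7 │┃          │Next:    ┃┃                  
 ┃├───┼┃          │████     ┃┃                  
 ┃│ 4 │┃          │         ┃┃                  
 ┃├───┼┃          │         ┃┃                  
 ┃│ 1 │┃          │         ┃┃                  
 ┃├───┼┃          │         ┃┃                  
 ┃│ 0 │┃          │Score:   ┃┃                  
 ┃├───┼┃          │0        ┃┃                  
 ┃│ C │┃          │         ┃┃                  
 ┃└───┴┃          │         ┃┃                  
 ┃     ┗━━━━━━━━━━━━━━━━━━━━┛┃                  
 ┃                           ┃                  
 ┃                           ┃                  


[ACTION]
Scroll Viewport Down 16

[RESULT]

                                                
                                                
                                                
                                                
 ┏━━━━━━━━━━━━━━━━━━━━━━━━━━━┓                  
 ┃ Calculator                ┃                  
 ┠─────┏━━━━━━━━━━━━━━━━━━━━┓┨                  
 ┃     ┃ Tetris             ┃┃                  
 ┃┌───┬┠────────────────────┨┃                  
 ┃│ 7 │┃          │Next:    ┃┃                  
 ┃├───┼┃          │████     ┃┃                  
 ┃│ 4 │┃          │         ┃┃                  
 ┃├───┼┃          │         ┃┃                  
 ┃│ 1 │┃          │         ┃┃                  
 ┃├───┼┃          │         ┃┃                  
 ┃│ 0 │┃          │Score:   ┃┃                  
 ┃├───┼┃          │0        ┃┃                  
 ┃│ C │┃          │         ┃┃                  
 ┃└───┴┃          │         ┃┃                  
 ┃     ┗━━━━━━━━━━━━━━━━━━━━┛┃                  
 ┃                           ┃                  
 ┃                           ┃                  
 ┃                           ┃                  
 ┗━━━━━━━━━━━━━━━━━━━━━━━━━━━┛                  


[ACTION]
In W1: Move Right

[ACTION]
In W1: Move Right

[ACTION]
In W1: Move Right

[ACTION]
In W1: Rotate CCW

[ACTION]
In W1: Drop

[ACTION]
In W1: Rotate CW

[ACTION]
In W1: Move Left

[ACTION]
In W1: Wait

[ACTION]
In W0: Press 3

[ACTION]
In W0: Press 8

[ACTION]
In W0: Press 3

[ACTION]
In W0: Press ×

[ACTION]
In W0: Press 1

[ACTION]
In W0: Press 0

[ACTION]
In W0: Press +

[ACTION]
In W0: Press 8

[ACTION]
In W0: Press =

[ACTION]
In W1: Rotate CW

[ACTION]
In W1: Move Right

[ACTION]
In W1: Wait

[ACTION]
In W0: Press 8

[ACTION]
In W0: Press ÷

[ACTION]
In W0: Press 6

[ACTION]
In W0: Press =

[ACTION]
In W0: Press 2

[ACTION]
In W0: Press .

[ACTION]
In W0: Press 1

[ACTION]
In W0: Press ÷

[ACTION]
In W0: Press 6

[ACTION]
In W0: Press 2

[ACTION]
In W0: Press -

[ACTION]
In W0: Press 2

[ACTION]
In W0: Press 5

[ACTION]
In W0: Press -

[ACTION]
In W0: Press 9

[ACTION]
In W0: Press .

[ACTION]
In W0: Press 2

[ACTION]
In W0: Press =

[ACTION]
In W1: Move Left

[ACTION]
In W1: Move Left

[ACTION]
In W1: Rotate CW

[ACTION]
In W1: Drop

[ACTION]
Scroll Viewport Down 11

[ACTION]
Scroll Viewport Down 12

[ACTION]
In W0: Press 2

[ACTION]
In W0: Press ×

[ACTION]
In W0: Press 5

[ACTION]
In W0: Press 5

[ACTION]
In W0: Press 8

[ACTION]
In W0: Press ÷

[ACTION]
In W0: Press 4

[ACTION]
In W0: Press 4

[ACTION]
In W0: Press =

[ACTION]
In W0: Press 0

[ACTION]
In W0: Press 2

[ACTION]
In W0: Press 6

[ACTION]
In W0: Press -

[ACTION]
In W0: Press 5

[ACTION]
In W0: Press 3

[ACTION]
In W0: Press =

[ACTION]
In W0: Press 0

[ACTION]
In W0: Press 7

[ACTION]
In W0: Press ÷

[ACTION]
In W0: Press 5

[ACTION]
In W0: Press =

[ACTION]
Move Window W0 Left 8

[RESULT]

                                                
                                                
                                                
                                                
━━━━━━━━━━━━━━━━━━━━━┓                          
lator                ┃                          
───────┏━━━━━━━━━━━━━━━━━━━━┓                   
       ┃ Tetris             ┃                   
──┬───┬┠────────────────────┨                   
8 │ 9 │┃          │Next:    ┃                   
──┼───┼┃          │████     ┃                   
5 │ 6 │┃          │         ┃                   
──┼───┼┃          │         ┃                   
2 │ 3 │┃          │         ┃                   
──┼───┼┃          │         ┃                   
. │ = │┃          │Score:   ┃                   
──┼───┼┃          │0        ┃                   
MC│ MR│┃          │         ┃                   
──┴───┴┃          │         ┃                   
       ┗━━━━━━━━━━━━━━━━━━━━┛                   
                     ┃                          
                     ┃                          
                     ┃                          
━━━━━━━━━━━━━━━━━━━━━┛                          


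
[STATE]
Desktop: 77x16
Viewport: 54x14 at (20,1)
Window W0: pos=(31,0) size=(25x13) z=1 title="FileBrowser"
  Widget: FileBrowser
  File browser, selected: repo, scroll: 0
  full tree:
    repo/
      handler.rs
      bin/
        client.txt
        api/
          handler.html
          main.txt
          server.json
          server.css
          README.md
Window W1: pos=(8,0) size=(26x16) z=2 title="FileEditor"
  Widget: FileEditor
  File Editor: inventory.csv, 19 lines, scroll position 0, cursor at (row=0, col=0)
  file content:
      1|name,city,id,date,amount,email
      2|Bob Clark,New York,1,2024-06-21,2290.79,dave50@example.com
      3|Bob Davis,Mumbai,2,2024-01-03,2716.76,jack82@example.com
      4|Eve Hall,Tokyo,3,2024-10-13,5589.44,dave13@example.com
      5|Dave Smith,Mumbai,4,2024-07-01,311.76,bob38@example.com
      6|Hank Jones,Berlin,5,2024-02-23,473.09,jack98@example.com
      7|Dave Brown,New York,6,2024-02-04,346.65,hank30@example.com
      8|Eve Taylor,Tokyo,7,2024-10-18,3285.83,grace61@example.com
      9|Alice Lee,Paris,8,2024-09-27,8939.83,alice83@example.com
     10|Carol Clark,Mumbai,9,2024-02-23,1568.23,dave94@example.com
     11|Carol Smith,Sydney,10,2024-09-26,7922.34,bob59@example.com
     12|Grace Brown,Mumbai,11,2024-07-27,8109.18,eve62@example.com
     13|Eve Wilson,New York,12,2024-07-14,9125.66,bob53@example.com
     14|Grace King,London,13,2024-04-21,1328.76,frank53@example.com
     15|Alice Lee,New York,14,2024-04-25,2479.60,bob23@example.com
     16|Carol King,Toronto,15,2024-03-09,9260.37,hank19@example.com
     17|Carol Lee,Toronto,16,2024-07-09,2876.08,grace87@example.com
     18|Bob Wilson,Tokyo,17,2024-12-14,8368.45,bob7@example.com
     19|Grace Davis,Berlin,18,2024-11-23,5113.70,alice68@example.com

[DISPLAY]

             ┃ileBrowser           ┃                  
─────────────┨─────────────────────┨                  
d,date,amoun▲┃[-] repo/            ┃                  
ew York,1,20█┃  handler.rs         ┃                  
umbai,2,2024░┃  [+] bin/           ┃                  
kyo,3,2024-1░┃                     ┃                  
Mumbai,4,202░┃                     ┃                  
Berlin,5,202░┃                     ┃                  
New York,6,2░┃                     ┃                  
Tokyo,7,2024░┃                     ┃                  
aris,8,2024-░┃                     ┃                  
,Mumbai,9,20░┃━━━━━━━━━━━━━━━━━━━━━┛                  
,Sydney,10,2░┃                                        
,Mumbai,11,2▼┃                                        


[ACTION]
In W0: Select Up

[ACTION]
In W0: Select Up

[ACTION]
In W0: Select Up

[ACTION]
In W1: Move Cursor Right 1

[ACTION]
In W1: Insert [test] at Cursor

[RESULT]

             ┃ileBrowser           ┃                  
─────────────┨─────────────────────┨                  
ty,id,date,a▲┃[-] repo/            ┃                  
ew York,1,20█┃  handler.rs         ┃                  
umbai,2,2024░┃  [+] bin/           ┃                  
kyo,3,2024-1░┃                     ┃                  
Mumbai,4,202░┃                     ┃                  
Berlin,5,202░┃                     ┃                  
New York,6,2░┃                     ┃                  
Tokyo,7,2024░┃                     ┃                  
aris,8,2024-░┃                     ┃                  
,Mumbai,9,20░┃━━━━━━━━━━━━━━━━━━━━━┛                  
,Sydney,10,2░┃                                        
,Mumbai,11,2▼┃                                        


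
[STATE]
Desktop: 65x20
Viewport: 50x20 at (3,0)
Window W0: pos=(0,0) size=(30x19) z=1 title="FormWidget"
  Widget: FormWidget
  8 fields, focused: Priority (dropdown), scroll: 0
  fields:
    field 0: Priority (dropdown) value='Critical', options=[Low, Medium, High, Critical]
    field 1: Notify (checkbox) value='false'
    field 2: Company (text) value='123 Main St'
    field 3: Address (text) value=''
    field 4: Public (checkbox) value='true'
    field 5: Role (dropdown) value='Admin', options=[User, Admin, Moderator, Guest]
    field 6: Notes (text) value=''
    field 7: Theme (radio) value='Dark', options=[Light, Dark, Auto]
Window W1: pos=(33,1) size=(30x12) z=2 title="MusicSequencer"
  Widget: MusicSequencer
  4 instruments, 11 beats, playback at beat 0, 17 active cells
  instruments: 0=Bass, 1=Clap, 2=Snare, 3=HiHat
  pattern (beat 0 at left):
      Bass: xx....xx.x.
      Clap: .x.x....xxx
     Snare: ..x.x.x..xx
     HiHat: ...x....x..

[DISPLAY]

━━━━━━━━━━━━━━━━━━━━━━━━━━┓                       
ormWidget                 ┃   ┏━━━━━━━━━━━━━━━━━━━
──────────────────────────┨   ┃ MusicSequencer    
Priority:   [Critical   ▼]┃   ┠───────────────────
Notify:     [ ]           ┃   ┃      ▼1234567890  
Company:    [123 Main St ]┃   ┃  Bass██····██·█·  
Address:    [            ]┃   ┃  Clap·█·█····███  
Public:     [x]           ┃   ┃ Snare··█·█·█··██  
Role:       [Admin      ▼]┃   ┃ HiHat···█····█··  
Notes:      [            ]┃   ┃                   
Theme:      ( ) Light  (●)┃   ┃                   
                          ┃   ┃                   
                          ┃   ┗━━━━━━━━━━━━━━━━━━━
                          ┃                       
                          ┃                       
                          ┃                       
                          ┃                       
                          ┃                       
━━━━━━━━━━━━━━━━━━━━━━━━━━┛                       
                                                  


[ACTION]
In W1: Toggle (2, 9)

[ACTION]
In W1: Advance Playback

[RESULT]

━━━━━━━━━━━━━━━━━━━━━━━━━━┓                       
ormWidget                 ┃   ┏━━━━━━━━━━━━━━━━━━━
──────────────────────────┨   ┃ MusicSequencer    
Priority:   [Critical   ▼]┃   ┠───────────────────
Notify:     [ ]           ┃   ┃      0▼234567890  
Company:    [123 Main St ]┃   ┃  Bass██····██·█·  
Address:    [            ]┃   ┃  Clap·█·█····███  
Public:     [x]           ┃   ┃ Snare··█·█·█···█  
Role:       [Admin      ▼]┃   ┃ HiHat···█····█··  
Notes:      [            ]┃   ┃                   
Theme:      ( ) Light  (●)┃   ┃                   
                          ┃   ┃                   
                          ┃   ┗━━━━━━━━━━━━━━━━━━━
                          ┃                       
                          ┃                       
                          ┃                       
                          ┃                       
                          ┃                       
━━━━━━━━━━━━━━━━━━━━━━━━━━┛                       
                                                  


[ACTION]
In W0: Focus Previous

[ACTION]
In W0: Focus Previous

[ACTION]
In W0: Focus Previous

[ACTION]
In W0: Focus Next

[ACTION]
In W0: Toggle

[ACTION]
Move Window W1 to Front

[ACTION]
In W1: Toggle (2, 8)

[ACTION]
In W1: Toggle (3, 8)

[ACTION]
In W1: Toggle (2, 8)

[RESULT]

━━━━━━━━━━━━━━━━━━━━━━━━━━┓                       
ormWidget                 ┃   ┏━━━━━━━━━━━━━━━━━━━
──────────────────────────┨   ┃ MusicSequencer    
Priority:   [Critical   ▼]┃   ┠───────────────────
Notify:     [ ]           ┃   ┃      0▼234567890  
Company:    [123 Main St ]┃   ┃  Bass██····██·█·  
Address:    [            ]┃   ┃  Clap·█·█····███  
Public:     [x]           ┃   ┃ Snare··█·█·█···█  
Role:       [Admin      ▼]┃   ┃ HiHat···█·······  
Notes:      [            ]┃   ┃                   
Theme:      ( ) Light  (●)┃   ┃                   
                          ┃   ┃                   
                          ┃   ┗━━━━━━━━━━━━━━━━━━━
                          ┃                       
                          ┃                       
                          ┃                       
                          ┃                       
                          ┃                       
━━━━━━━━━━━━━━━━━━━━━━━━━━┛                       
                                                  


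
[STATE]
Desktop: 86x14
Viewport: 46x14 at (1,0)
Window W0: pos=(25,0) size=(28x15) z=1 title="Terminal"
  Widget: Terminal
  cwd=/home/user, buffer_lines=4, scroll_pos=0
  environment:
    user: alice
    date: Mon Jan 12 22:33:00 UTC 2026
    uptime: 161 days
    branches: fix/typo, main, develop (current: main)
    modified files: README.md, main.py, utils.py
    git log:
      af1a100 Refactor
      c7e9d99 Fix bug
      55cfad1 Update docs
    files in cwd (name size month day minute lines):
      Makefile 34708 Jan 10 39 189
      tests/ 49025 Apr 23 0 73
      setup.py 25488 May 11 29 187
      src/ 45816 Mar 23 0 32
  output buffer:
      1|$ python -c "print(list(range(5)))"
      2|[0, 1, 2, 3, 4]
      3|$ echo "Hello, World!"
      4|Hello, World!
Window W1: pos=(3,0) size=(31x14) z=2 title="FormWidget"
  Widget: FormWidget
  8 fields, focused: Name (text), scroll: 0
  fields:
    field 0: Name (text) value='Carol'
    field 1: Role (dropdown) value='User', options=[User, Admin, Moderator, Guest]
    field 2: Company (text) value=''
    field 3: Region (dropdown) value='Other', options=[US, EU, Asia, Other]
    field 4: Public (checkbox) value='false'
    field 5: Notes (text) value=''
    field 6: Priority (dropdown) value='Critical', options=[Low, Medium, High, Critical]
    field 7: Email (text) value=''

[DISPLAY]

  ┏━━━━━━━━━━━━━━━━━━━━━━━━━━━━━┓━━━━━━━━━━━━━
  ┃ FormWidget                  ┃l            
  ┠─────────────────────────────┨─────────────
  ┃> Name:       [Carol        ]┃ -c "print(li
  ┃  Role:       [User        ▼]┃, 3, 4]      
  ┃  Company:    [             ]┃Hello, World!
  ┃  Region:     [Other       ▼]┃orld!        
  ┃  Public:     [ ]            ┃             
  ┃  Notes:      [             ]┃             
  ┃  Priority:   [Critical    ▼]┃             
  ┃  Email:      [             ]┃             
  ┃                             ┃             
  ┃                             ┃             
  ┗━━━━━━━━━━━━━━━━━━━━━━━━━━━━━┛             


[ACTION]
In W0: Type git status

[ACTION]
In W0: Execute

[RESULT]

  ┏━━━━━━━━━━━━━━━━━━━━━━━━━━━━━┓━━━━━━━━━━━━━
  ┃ FormWidget                  ┃l            
  ┠─────────────────────────────┨─────────────
  ┃> Name:       [Carol        ]┃, 3, 4]      
  ┃  Role:       [User        ▼]┃Hello, World!
  ┃  Company:    [             ]┃orld!        
  ┃  Region:     [Other       ▼]┃atus         
  ┃  Public:     [ ]            ┃h main       
  ┃  Notes:      [             ]┃not staged fo
  ┃  Priority:   [Critical    ▼]┃             
  ┃  Email:      [             ]┃modified:   R
  ┃                             ┃modified:   m
  ┃                             ┃modified:   u
  ┗━━━━━━━━━━━━━━━━━━━━━━━━━━━━━┛             


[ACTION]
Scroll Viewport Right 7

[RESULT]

━━━━━━━━━━━━━━━━━━━━━━━━━┓━━━━━━━━━━━━━━━━━━┓ 
mWidget                  ┃l                 ┃ 
─────────────────────────┨──────────────────┨ 
me:       [Carol        ]┃, 3, 4]           ┃ 
le:       [User        ▼]┃Hello, World!"    ┃ 
mpany:    [             ]┃orld!             ┃ 
gion:     [Other       ▼]┃atus              ┃ 
blic:     [ ]            ┃h main            ┃ 
tes:      [             ]┃not staged for com┃ 
iority:   [Critical    ▼]┃                  ┃ 
ail:      [             ]┃modified:   README┃ 
                         ┃modified:   main.p┃ 
                         ┃modified:   utils.┃ 
━━━━━━━━━━━━━━━━━━━━━━━━━┛                  ┃ 


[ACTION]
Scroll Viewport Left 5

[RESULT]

┏━━━━━━━━━━━━━━━━━━━━━━━━━━━━━┓━━━━━━━━━━━━━━━
┃ FormWidget                  ┃l              
┠─────────────────────────────┨───────────────
┃> Name:       [Carol        ]┃, 3, 4]        
┃  Role:       [User        ▼]┃Hello, World!" 
┃  Company:    [             ]┃orld!          
┃  Region:     [Other       ▼]┃atus           
┃  Public:     [ ]            ┃h main         
┃  Notes:      [             ]┃not staged for 
┃  Priority:   [Critical    ▼]┃               
┃  Email:      [             ]┃modified:   REA
┃                             ┃modified:   mai
┃                             ┃modified:   uti
┗━━━━━━━━━━━━━━━━━━━━━━━━━━━━━┛               


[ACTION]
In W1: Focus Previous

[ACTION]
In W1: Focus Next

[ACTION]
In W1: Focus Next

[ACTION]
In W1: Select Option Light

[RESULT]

┏━━━━━━━━━━━━━━━━━━━━━━━━━━━━━┓━━━━━━━━━━━━━━━
┃ FormWidget                  ┃l              
┠─────────────────────────────┨───────────────
┃  Name:       [Carol        ]┃, 3, 4]        
┃> Role:       [User        ▼]┃Hello, World!" 
┃  Company:    [             ]┃orld!          
┃  Region:     [Other       ▼]┃atus           
┃  Public:     [ ]            ┃h main         
┃  Notes:      [             ]┃not staged for 
┃  Priority:   [Critical    ▼]┃               
┃  Email:      [             ]┃modified:   REA
┃                             ┃modified:   mai
┃                             ┃modified:   uti
┗━━━━━━━━━━━━━━━━━━━━━━━━━━━━━┛               


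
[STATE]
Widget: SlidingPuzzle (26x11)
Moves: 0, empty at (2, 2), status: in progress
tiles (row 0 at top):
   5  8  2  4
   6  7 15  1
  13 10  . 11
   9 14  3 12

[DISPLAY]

┌────┬────┬────┬────┐     
│  5 │  8 │  2 │  4 │     
├────┼────┼────┼────┤     
│  6 │  7 │ 15 │  1 │     
├────┼────┼────┼────┤     
│ 13 │ 10 │    │ 11 │     
├────┼────┼────┼────┤     
│  9 │ 14 │  3 │ 12 │     
└────┴────┴────┴────┘     
Moves: 0                  
                          


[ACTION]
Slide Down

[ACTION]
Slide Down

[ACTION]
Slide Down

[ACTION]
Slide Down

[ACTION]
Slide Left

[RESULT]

┌────┬────┬────┬────┐     
│  5 │  8 │  4 │    │     
├────┼────┼────┼────┤     
│  6 │  7 │  2 │  1 │     
├────┼────┼────┼────┤     
│ 13 │ 10 │ 15 │ 11 │     
├────┼────┼────┼────┤     
│  9 │ 14 │  3 │ 12 │     
└────┴────┴────┴────┘     
Moves: 3                  
                          


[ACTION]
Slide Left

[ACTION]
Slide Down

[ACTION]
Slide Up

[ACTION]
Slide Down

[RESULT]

┌────┬────┬────┬────┐     
│  5 │  8 │  4 │    │     
├────┼────┼────┼────┤     
│  6 │  7 │  2 │  1 │     
├────┼────┼────┼────┤     
│ 13 │ 10 │ 15 │ 11 │     
├────┼────┼────┼────┤     
│  9 │ 14 │  3 │ 12 │     
└────┴────┴────┴────┘     
Moves: 5                  
                          


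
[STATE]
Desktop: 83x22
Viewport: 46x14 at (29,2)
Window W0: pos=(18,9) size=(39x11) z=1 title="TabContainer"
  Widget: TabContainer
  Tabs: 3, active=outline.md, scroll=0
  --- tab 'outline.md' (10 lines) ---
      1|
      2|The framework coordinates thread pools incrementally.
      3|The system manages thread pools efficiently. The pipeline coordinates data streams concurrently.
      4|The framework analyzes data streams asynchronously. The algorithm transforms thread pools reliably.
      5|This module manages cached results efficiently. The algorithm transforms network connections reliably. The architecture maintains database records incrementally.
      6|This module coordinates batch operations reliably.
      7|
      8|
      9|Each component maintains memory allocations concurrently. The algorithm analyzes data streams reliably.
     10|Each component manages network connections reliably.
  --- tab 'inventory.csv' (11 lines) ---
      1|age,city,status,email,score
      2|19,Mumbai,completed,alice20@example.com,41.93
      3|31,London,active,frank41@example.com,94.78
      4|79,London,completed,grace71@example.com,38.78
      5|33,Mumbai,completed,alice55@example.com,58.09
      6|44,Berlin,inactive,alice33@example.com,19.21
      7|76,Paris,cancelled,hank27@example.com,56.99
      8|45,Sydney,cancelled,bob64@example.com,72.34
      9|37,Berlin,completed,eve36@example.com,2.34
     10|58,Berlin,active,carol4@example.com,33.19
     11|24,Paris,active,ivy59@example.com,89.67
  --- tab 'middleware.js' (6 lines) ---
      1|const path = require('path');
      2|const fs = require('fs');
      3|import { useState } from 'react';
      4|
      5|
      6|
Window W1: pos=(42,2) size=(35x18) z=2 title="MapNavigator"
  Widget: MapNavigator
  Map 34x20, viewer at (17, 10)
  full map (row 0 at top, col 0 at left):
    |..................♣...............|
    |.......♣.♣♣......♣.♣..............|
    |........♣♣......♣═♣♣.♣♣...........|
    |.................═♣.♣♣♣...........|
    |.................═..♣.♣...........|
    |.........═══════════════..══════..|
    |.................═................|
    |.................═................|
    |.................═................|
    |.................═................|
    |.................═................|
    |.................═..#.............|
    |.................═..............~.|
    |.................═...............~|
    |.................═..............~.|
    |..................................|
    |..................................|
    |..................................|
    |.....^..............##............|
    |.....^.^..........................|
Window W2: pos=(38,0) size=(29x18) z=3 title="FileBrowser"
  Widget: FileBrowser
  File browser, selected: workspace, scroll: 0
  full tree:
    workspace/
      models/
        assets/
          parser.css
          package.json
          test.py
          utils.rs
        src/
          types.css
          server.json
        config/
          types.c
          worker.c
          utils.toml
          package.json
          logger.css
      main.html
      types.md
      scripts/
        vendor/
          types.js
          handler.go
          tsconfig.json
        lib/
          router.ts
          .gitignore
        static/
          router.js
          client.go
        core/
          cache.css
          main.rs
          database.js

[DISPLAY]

         ┠───────────────────────────┨━━━━━━━━
         ┃> [-] workspace/           ┃        
         ┃    [+] models/            ┃────────
         ┃    main.html              ┃........
         ┃    types.md               ┃........
         ┃    [+] scripts/           ┃.══════.
         ┃                           ┃........
━━━━━━━━━┃                           ┃........
ner      ┃                           ┃........
─────────┃                           ┃........
d]│ inven┃                           ┃........
─────────┃                           ┃........
         ┃                           ┃.......~
ork coord┃                           ┃........


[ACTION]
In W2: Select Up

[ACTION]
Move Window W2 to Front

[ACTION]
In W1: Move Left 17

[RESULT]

         ┠───────────────────────────┨━━━━━━━━
         ┃> [-] workspace/           ┃        
         ┃    [+] models/            ┃────────
         ┃    main.html              ┃........
         ┃    types.md               ┃........
         ┃    [+] scripts/           ┃.═══════
         ┃                           ┃........
━━━━━━━━━┃                           ┃........
ner      ┃                           ┃........
─────────┃                           ┃........
d]│ inven┃                           ┃........
─────────┃                           ┃........
         ┃                           ┃........
ork coord┃                           ┃........


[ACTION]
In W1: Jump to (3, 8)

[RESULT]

         ┠───────────────────────────┨━━━━━━━━
         ┃> [-] workspace/           ┃        
         ┃    [+] models/            ┃────────
         ┃    main.html              ┃......♣.
         ┃    types.md               ┃.....♣═♣
         ┃    [+] scripts/           ┃......═♣
         ┃                           ┃......═.
━━━━━━━━━┃                           ┃════════
ner      ┃                           ┃......═.
─────────┃                           ┃......═.
d]│ inven┃                           ┃......═.
─────────┃                           ┃......═.
         ┃                           ┃......═.
ork coord┃                           ┃......═.


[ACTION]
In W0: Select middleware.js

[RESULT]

         ┠───────────────────────────┨━━━━━━━━
         ┃> [-] workspace/           ┃        
         ┃    [+] models/            ┃────────
         ┃    main.html              ┃......♣.
         ┃    types.md               ┃.....♣═♣
         ┃    [+] scripts/           ┃......═♣
         ┃                           ┃......═.
━━━━━━━━━┃                           ┃════════
ner      ┃                           ┃......═.
─────────┃                           ┃......═.
d │ inven┃                           ┃......═.
─────────┃                           ┃......═.
 = requir┃                           ┃......═.
 require(┃                           ┃......═.


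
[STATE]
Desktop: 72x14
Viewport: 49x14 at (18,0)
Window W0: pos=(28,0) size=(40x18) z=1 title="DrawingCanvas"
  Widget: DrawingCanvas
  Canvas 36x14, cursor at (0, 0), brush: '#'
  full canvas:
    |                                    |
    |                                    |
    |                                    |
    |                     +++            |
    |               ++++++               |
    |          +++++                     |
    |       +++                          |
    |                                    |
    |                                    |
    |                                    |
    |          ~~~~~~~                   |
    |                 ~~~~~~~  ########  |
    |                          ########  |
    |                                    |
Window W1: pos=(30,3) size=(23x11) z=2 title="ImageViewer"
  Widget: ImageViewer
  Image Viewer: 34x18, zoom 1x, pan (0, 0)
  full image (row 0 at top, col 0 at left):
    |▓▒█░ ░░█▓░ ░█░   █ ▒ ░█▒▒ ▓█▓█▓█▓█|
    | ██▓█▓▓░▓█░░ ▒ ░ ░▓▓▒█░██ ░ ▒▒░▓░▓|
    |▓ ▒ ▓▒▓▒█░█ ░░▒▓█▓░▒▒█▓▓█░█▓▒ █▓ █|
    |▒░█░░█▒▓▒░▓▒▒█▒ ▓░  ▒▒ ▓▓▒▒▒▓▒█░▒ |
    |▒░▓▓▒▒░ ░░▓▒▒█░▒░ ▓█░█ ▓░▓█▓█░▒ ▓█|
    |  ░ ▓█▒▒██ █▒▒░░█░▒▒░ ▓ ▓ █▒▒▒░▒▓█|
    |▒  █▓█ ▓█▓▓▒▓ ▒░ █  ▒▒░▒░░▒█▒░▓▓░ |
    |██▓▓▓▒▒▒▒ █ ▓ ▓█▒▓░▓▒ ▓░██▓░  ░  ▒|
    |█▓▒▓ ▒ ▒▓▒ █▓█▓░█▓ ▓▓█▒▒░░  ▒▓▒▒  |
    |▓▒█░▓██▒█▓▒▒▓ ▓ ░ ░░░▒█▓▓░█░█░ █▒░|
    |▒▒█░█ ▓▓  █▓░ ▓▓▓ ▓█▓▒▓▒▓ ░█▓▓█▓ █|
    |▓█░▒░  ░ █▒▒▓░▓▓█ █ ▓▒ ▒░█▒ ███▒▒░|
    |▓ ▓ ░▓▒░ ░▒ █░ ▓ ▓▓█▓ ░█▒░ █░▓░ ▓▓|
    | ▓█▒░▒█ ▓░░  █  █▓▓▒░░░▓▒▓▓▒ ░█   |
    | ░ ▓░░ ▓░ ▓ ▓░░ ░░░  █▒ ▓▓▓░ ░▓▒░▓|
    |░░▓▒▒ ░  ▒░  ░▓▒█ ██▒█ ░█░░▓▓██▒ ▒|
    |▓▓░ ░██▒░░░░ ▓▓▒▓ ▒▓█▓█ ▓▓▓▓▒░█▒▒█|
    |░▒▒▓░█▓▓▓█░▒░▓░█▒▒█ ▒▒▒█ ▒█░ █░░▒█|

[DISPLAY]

          ┏━━━━━━━━━━━━━━━━━━━━━━━━━━━━━━━━━━━━━━
          ┃ DrawingCanvas                        
          ┠──────────────────────────────────────
          ┃+┏━━━━━━━━━━━━━━━━━━━━━┓              
          ┃ ┃ ImageViewer         ┃              
          ┃ ┠─────────────────────┨              
          ┃ ┃▓▒█░ ░░█▓░ ░█░   █ ▒ ┃              
          ┃ ┃ ██▓█▓▓░▓█░░ ▒ ░ ░▓▓▒┃              
          ┃ ┃▓ ▒ ▓▒▓▒█░█ ░░▒▓█▓░▒▒┃              
          ┃ ┃▒░█░░█▒▓▒░▓▒▒█▒ ▓░  ▒┃              
          ┃ ┃▒░▓▓▒▒░ ░░▓▒▒█░▒░ ▓█░┃              
          ┃ ┃  ░ ▓█▒▒██ █▒▒░░█░▒▒░┃              
          ┃ ┃▒  █▓█ ▓█▓▓▒▓ ▒░ █  ▒┃              
          ┃ ┗━━━━━━━━━━━━━━━━━━━━━┛              


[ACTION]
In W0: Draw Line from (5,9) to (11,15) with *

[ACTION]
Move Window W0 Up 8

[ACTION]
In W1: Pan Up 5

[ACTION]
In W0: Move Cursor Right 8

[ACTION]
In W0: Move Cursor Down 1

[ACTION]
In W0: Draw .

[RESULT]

          ┏━━━━━━━━━━━━━━━━━━━━━━━━━━━━━━━━━━━━━━
          ┃ DrawingCanvas                        
          ┠──────────────────────────────────────
          ┃ ┏━━━━━━━━━━━━━━━━━━━━━┓              
          ┃ ┃ ImageViewer         ┃              
          ┃ ┠─────────────────────┨              
          ┃ ┃▓▒█░ ░░█▓░ ░█░   █ ▒ ┃              
          ┃ ┃ ██▓█▓▓░▓█░░ ▒ ░ ░▓▓▒┃              
          ┃ ┃▓ ▒ ▓▒▓▒█░█ ░░▒▓█▓░▒▒┃              
          ┃ ┃▒░█░░█▒▓▒░▓▒▒█▒ ▓░  ▒┃              
          ┃ ┃▒░▓▓▒▒░ ░░▓▒▒█░▒░ ▓█░┃              
          ┃ ┃  ░ ▓█▒▒██ █▒▒░░█░▒▒░┃              
          ┃ ┃▒  █▓█ ▓█▓▓▒▓ ▒░ █  ▒┃              
          ┃ ┗━━━━━━━━━━━━━━━━━━━━━┛              


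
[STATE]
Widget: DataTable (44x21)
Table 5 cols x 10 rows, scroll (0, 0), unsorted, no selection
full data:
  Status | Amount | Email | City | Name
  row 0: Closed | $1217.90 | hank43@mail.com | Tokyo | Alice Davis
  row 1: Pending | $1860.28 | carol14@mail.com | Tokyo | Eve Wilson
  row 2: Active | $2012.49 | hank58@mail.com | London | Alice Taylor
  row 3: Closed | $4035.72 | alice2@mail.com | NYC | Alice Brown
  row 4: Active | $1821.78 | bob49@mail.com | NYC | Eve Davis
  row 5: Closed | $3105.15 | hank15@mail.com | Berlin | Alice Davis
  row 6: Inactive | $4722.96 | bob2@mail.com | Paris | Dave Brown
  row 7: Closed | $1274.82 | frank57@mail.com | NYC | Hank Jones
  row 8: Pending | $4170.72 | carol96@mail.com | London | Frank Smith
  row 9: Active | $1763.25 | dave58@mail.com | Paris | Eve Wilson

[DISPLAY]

Status  │Amount  │Email           │City  │Na
────────┼────────┼────────────────┼──────┼──
Closed  │$1217.90│hank43@mail.com │Tokyo │Al
Pending │$1860.28│carol14@mail.com│Tokyo │Ev
Active  │$2012.49│hank58@mail.com │London│Al
Closed  │$4035.72│alice2@mail.com │NYC   │Al
Active  │$1821.78│bob49@mail.com  │NYC   │Ev
Closed  │$3105.15│hank15@mail.com │Berlin│Al
Inactive│$4722.96│bob2@mail.com   │Paris │Da
Closed  │$1274.82│frank57@mail.com│NYC   │Ha
Pending │$4170.72│carol96@mail.com│London│Fr
Active  │$1763.25│dave58@mail.com │Paris │Ev
                                            
                                            
                                            
                                            
                                            
                                            
                                            
                                            
                                            


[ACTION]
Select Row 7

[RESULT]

Status  │Amount  │Email           │City  │Na
────────┼────────┼────────────────┼──────┼──
Closed  │$1217.90│hank43@mail.com │Tokyo │Al
Pending │$1860.28│carol14@mail.com│Tokyo │Ev
Active  │$2012.49│hank58@mail.com │London│Al
Closed  │$4035.72│alice2@mail.com │NYC   │Al
Active  │$1821.78│bob49@mail.com  │NYC   │Ev
Closed  │$3105.15│hank15@mail.com │Berlin│Al
Inactive│$4722.96│bob2@mail.com   │Paris │Da
>losed  │$1274.82│frank57@mail.com│NYC   │Ha
Pending │$4170.72│carol96@mail.com│London│Fr
Active  │$1763.25│dave58@mail.com │Paris │Ev
                                            
                                            
                                            
                                            
                                            
                                            
                                            
                                            
                                            


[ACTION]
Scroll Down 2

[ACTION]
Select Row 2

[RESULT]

Status  │Amount  │Email           │City  │Na
────────┼────────┼────────────────┼──────┼──
Closed  │$1217.90│hank43@mail.com │Tokyo │Al
Pending │$1860.28│carol14@mail.com│Tokyo │Ev
>ctive  │$2012.49│hank58@mail.com │London│Al
Closed  │$4035.72│alice2@mail.com │NYC   │Al
Active  │$1821.78│bob49@mail.com  │NYC   │Ev
Closed  │$3105.15│hank15@mail.com │Berlin│Al
Inactive│$4722.96│bob2@mail.com   │Paris │Da
Closed  │$1274.82│frank57@mail.com│NYC   │Ha
Pending │$4170.72│carol96@mail.com│London│Fr
Active  │$1763.25│dave58@mail.com │Paris │Ev
                                            
                                            
                                            
                                            
                                            
                                            
                                            
                                            
                                            


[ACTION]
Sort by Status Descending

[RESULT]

Status ▼│Amount  │Email           │City  │Na
────────┼────────┼────────────────┼──────┼──
Pending │$1860.28│carol14@mail.com│Tokyo │Ev
Pending │$4170.72│carol96@mail.com│London│Fr
>nactive│$4722.96│bob2@mail.com   │Paris │Da
Closed  │$1217.90│hank43@mail.com │Tokyo │Al
Closed  │$4035.72│alice2@mail.com │NYC   │Al
Closed  │$3105.15│hank15@mail.com │Berlin│Al
Closed  │$1274.82│frank57@mail.com│NYC   │Ha
Active  │$2012.49│hank58@mail.com │London│Al
Active  │$1821.78│bob49@mail.com  │NYC   │Ev
Active  │$1763.25│dave58@mail.com │Paris │Ev
                                            
                                            
                                            
                                            
                                            
                                            
                                            
                                            
                                            


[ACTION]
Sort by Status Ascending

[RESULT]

Status ▲│Amount  │Email           │City  │Na
────────┼────────┼────────────────┼──────┼──
Active  │$2012.49│hank58@mail.com │London│Al
Active  │$1821.78│bob49@mail.com  │NYC   │Ev
>ctive  │$1763.25│dave58@mail.com │Paris │Ev
Closed  │$1217.90│hank43@mail.com │Tokyo │Al
Closed  │$4035.72│alice2@mail.com │NYC   │Al
Closed  │$3105.15│hank15@mail.com │Berlin│Al
Closed  │$1274.82│frank57@mail.com│NYC   │Ha
Inactive│$4722.96│bob2@mail.com   │Paris │Da
Pending │$1860.28│carol14@mail.com│Tokyo │Ev
Pending │$4170.72│carol96@mail.com│London│Fr
                                            
                                            
                                            
                                            
                                            
                                            
                                            
                                            
                                            
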